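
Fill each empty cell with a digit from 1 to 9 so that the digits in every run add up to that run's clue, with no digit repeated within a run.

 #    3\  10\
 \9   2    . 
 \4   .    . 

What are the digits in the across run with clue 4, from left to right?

1, 3

4 in 2 cells must be {1,3}; 3 in 2 cells must be {1,2}.
R1C2 = 9 − 2 = 7 completes the 9 across.
R2C1 = 3 − 2 = 1 completes the 3 down.
R2C2 = 4 − 1 = 3 completes the 4 across.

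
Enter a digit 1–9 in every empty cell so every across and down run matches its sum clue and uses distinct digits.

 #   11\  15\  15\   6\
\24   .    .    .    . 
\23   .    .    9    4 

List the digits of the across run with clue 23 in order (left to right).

R1C3 = 15 − 9 = 6 completes the 15 down.
R1C4 = 6 − 4 = 2 completes the 6 down.
No cell is forced outright now. R2C2 can only be 7 or 8 (the digits allowed by both its 23 across and its 15 down). If R2C2 = 7: then R1C2 would have to be in {7,9} for the 24 across but in {8} for the 15 down — contradiction. So R2C2 = 8.
R1C2 = 15 − 8 = 7 completes the 15 down.
R2C1 = 23 − 21 = 2 completes the 23 across.
R1C1 = 24 − 15 = 9 completes the 24 across.

2 8 9 4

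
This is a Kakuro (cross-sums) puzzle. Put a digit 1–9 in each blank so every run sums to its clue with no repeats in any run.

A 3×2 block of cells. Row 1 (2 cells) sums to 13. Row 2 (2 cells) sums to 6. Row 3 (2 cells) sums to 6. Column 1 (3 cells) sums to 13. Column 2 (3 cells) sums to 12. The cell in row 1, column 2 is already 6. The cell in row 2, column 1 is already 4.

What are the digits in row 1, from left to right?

7 6

(1,1) = 13 − 6 = 7 completes the 13 across.
(2,2) = 6 − 4 = 2 completes the 6 across.
(3,1) = 13 − 11 = 2 completes the 13 down.
(3,2) = 6 − 2 = 4 completes the 6 across.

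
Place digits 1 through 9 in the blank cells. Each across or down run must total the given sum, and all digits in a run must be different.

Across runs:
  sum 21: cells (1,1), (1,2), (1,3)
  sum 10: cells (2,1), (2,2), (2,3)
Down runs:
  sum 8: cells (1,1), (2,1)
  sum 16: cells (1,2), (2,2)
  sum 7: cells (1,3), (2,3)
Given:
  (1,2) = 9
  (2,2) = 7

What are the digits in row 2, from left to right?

16 in 2 cells must be {7,9}.
No cell is forced outright now. (1,1) can only be 5 or 7 (the digits allowed by both its 21 across and its 8 down). If (1,1) = 5: then (1,3) would have to be in {7} for the 21 across but in {1,2,3,4,5,6} for the 7 down — contradiction. So (1,1) = 7.
(1,3) = 21 − 16 = 5 completes the 21 across.
(2,1) = 8 − 7 = 1 completes the 8 down.
(2,3) = 10 − 8 = 2 completes the 10 across.

1 7 2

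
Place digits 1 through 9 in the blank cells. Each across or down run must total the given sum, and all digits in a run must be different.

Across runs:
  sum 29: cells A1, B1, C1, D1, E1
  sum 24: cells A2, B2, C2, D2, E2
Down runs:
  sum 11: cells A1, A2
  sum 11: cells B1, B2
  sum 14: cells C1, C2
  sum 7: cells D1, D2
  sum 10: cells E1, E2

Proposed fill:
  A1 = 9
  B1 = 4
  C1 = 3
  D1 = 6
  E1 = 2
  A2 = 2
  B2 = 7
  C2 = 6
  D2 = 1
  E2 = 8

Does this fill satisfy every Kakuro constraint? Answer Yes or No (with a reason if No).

No — the down run C1–C2 sums to 9, not 14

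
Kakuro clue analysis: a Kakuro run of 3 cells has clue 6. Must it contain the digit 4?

The only way to make 6 from 3 distinct digits is {1,2,3}, which does not contain 4.

No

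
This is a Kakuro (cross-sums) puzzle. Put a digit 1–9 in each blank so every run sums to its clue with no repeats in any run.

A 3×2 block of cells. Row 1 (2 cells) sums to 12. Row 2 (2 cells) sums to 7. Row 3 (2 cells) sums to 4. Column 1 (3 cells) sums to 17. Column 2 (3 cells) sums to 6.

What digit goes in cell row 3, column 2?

1

4 in 2 cells must be {1,3}; 6 in 3 cells must be {1,2,3}.
The 12 across and the 6 down share only 3, so (1,2) = 3.
Given what's placed, (3,2) must be 1 to fit the 4 across and 6 down.
(1,1) = 12 − 3 = 9 completes the 12 across.
(2,2) = 6 − 4 = 2 completes the 6 down.
(3,1) = 4 − 1 = 3 completes the 4 across.
(2,1) = 7 − 2 = 5 completes the 7 across.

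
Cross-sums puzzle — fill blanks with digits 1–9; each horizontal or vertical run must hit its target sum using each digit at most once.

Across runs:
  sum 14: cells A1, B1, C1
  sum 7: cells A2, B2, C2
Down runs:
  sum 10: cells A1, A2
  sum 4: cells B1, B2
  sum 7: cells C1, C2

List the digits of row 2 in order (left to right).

7 in 3 cells must be {1,2,4}; 4 in 2 cells must be {1,3}.
The 7 across and the 4 down share only 1, so B2 = 1.
B1 = 4 − 1 = 3 completes the 4 down.
Nothing is forced directly, so branch on A2, whose candidates are 2 or 4. If A2 = 2: then A1 would have to be in {2,4,5,6,7,9} for the 14 across but in {8} for the 10 down — contradiction. So A2 = 4.
A1 = 10 − 4 = 6 completes the 10 down.
C1 = 14 − 9 = 5 completes the 14 across.
C2 = 7 − 5 = 2 completes the 7 across.

4 1 2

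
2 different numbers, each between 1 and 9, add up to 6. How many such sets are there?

2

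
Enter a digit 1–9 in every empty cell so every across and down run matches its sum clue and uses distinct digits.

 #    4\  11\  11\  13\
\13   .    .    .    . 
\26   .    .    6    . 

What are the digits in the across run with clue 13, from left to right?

4 in 2 cells must be {1,3}.
R1C3 = 11 − 6 = 5 completes the 11 down.
Given what's placed, R1C4 must be 4 to fit the 13 across and 13 down.
Given what's placed, R2C1 must be 3 to fit the 26 across and 4 down.
R2C4 = 13 − 4 = 9 completes the 13 down.
R1C1 = 4 − 3 = 1 completes the 4 down.
R1C2 = 13 − 10 = 3 completes the 13 across.
R2C2 = 26 − 18 = 8 completes the 26 across.

1 3 5 4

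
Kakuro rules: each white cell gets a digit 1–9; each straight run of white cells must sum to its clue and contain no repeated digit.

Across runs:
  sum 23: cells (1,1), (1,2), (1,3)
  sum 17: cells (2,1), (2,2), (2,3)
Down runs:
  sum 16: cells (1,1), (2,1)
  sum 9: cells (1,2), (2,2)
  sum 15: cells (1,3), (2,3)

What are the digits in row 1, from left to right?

23 in 3 cells must be {6,8,9}; 16 in 2 cells must be {7,9}.
The 23 across and the 16 down share only 9, so (1,1) = 9.
(2,1) = 16 − 9 = 7 completes the 16 down.
Nothing is forced directly, so branch on (1,2), whose candidates are 6 or 8. If (1,2) = 6: that forces (1,3) = 8, after which (2,2) would have to be in {1,2,4,6,8,9} for the 17 across but in {3} for the 9 down — contradiction. So (1,2) = 8.
(1,3) = 23 − 17 = 6 completes the 23 across.
(2,2) = 9 − 8 = 1 completes the 9 down.
(2,3) = 17 − 8 = 9 completes the 17 across.

9 8 6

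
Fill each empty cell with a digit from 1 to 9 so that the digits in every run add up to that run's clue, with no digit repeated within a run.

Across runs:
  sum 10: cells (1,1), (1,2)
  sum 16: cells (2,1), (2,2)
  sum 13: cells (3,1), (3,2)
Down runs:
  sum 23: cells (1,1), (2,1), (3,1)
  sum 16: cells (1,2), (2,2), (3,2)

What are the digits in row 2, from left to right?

9 7

16 in 2 cells must be {7,9}; 23 in 3 cells must be {6,8,9}.
The 16 across and the 23 down share only 9, so (2,1) = 9.
(2,2) = 16 − 9 = 7 completes the 16 across.
Nothing is forced directly, so branch on (1,1), whose candidates are 6 or 8. If (1,1) = 8: then (1,2) would have to be in {2} for the 10 across but in {1,3,4,5,6,8} for the 16 down — contradiction. So (1,1) = 6.
(1,2) = 10 − 6 = 4 completes the 10 across.
(3,1) = 23 − 15 = 8 completes the 23 down.
(3,2) = 13 − 8 = 5 completes the 13 across.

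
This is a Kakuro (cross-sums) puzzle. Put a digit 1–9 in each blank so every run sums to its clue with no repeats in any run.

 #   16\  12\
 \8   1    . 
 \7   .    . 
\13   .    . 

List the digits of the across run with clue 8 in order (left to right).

1 7

R1C2 = 8 − 1 = 7 completes the 8 across.
Given what's placed, R2C1 must be 6 to fit the 7 across and 16 down.
R2C2 = 7 − 6 = 1 completes the 7 across.
R3C1 = 16 − 7 = 9 completes the 16 down.
R3C2 = 13 − 9 = 4 completes the 13 across.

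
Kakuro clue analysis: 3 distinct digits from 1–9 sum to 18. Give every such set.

3 distinct digits from 1–9 sum between 6 and 24.

{1,8,9}; {2,7,9}; {3,6,9}; {3,7,8}; {4,5,9}; {4,6,8}; {5,6,7}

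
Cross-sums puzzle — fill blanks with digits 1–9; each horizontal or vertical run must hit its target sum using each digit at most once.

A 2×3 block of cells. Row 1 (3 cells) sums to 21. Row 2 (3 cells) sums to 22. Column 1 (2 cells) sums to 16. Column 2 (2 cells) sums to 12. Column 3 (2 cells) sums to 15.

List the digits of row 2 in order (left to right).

9 7 6

16 in 2 cells must be {7,9}.
Nothing is forced directly, so branch on (1,1), whose candidates are 7 or 9. If (1,1) = 9: that forces (2,1) = 7, (2,2) = 9, (2,3) = 6, after which (1,2) would have to be in {4,5,7,8} for the 21 across but in {3} for the 12 down — contradiction. So (1,1) = 7.
(2,1) = 16 − 7 = 9 completes the 16 down.
Nothing is forced directly, so branch on (2,2), whose candidates are 5 or 7 or 8. If (2,2) = 5: then (1,2) would have to be in {5,6,8,9} for the 21 across but in {7} for the 12 down — contradiction. If (2,2) = 8: then (1,2) would have to be in {5,6,8,9} for the 21 across but in {4} for the 12 down — contradiction. So (2,2) = 7.
(1,2) = 12 − 7 = 5 completes the 12 down.
(1,3) = 21 − 12 = 9 completes the 21 across.
(2,3) = 22 − 16 = 6 completes the 22 across.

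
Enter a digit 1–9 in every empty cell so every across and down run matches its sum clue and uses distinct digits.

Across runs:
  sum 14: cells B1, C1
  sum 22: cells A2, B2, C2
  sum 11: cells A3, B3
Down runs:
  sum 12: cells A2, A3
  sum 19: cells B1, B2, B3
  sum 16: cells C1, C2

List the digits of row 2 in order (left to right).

16 in 2 cells must be {7,9}.
The 14 across and the 16 down share only 9, so C1 = 9.
C2 = 16 − 9 = 7 completes the 16 down.
B1 = 14 − 9 = 5 completes the 14 across.
A2 = 9: the only remaining digit allowed by both the 22 across and the 12 down.
B2 = 22 − 16 = 6 completes the 22 across.
A3 = 12 − 9 = 3 completes the 12 down.
B3 = 11 − 3 = 8 completes the 11 across.

9 6 7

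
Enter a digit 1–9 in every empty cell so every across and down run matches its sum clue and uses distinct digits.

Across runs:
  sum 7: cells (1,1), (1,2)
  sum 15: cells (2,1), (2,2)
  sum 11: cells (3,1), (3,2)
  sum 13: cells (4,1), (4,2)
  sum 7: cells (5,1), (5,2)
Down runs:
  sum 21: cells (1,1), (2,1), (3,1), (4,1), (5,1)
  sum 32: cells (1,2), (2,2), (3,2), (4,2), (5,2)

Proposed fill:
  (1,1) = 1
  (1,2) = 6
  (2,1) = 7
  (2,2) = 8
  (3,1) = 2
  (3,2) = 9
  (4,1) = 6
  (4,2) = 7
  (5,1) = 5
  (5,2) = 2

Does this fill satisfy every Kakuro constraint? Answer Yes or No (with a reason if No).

Across: 1+6=7; 7+8=15; 2+9=11; 6+7=13; 5+2=7. Down: 1+7+2+6+5=21; 6+8+9+7+2=32. No digit repeats within any run.

Yes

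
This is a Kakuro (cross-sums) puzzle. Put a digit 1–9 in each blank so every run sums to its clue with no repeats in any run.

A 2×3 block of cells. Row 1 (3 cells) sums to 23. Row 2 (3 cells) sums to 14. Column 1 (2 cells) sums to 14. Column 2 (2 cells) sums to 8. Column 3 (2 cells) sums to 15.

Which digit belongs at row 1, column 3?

23 in 3 cells must be {6,8,9}.
The 23 across and the 8 down share only 6, so (1,2) = 6.
(2,2) = 8 − 6 = 2 completes the 8 down.
Nothing is forced directly, so branch on (1,1), whose candidates are 8 or 9. If (1,1) = 8: that forces (1,3) = 9, after which (2,1) would have to be in {3,4,5,7,8,9} for the 14 across but in {6} for the 14 down — contradiction. So (1,1) = 9.
(1,3) = 23 − 15 = 8 completes the 23 across.
(2,1) = 14 − 9 = 5 completes the 14 down.
(2,3) = 14 − 7 = 7 completes the 14 across.

8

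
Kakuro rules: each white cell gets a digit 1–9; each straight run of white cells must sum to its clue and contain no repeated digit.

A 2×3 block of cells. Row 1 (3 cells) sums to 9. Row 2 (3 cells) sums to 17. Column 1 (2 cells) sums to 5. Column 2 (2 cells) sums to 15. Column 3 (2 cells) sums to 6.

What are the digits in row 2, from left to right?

3 9 5

The 9 across and the 15 down share only 6, so (1,2) = 6.
(2,2) = 15 − 6 = 9 completes the 15 down.
Nothing is forced directly, so branch on (1,1), whose candidates are 1 or 2. If (1,1) = 1: that forces (1,3) = 2, after which (2,1) would have to be in {1,2,3,5,6,7} for the 17 across but in {4} for the 5 down — contradiction. So (1,1) = 2.
(1,3) = 9 − 8 = 1 completes the 9 across.
(2,1) = 5 − 2 = 3 completes the 5 down.
(2,3) = 17 − 12 = 5 completes the 17 across.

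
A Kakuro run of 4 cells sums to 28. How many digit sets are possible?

2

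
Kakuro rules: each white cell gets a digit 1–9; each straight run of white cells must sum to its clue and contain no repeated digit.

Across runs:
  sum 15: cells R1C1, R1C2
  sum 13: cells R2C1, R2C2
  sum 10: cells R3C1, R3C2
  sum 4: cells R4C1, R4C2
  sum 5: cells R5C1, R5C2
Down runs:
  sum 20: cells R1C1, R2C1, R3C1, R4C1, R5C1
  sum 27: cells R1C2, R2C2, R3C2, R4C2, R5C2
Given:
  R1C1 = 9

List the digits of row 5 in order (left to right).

4 in 2 cells must be {1,3}.
R1C2 = 15 − 9 = 6 completes the 15 across.
R2C1 = 5: the only remaining digit allowed by both the 13 across and the 20 down.
R2C2 = 13 − 5 = 8 completes the 13 across.
No cell is forced outright now. R4C1 can only be 1 or 3 (the digits allowed by both its 4 across and its 20 down). If R4C1 = 1: that forces R4C2 = 3, R5C2 = 1, R3C2 = 9, after which R5C1 would have to be in {4} for the 5 across but in {2,3} for the 20 down — contradiction. So R4C1 = 3.
R4C2 = 4 − 3 = 1 completes the 4 across.
Given what's placed, R5C2 must be 3 to fit the 5 across and 27 down.
R3C2 = 27 − 18 = 9 completes the 27 down.
R5C1 = 5 − 3 = 2 completes the 5 across.

2 3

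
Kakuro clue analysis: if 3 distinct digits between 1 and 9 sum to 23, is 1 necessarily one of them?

The only way to make 23 from 3 distinct digits is {6,8,9}, which does not contain 1.

No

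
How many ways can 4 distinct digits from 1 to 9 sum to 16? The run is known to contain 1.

4 distinct digits from 1–9 sum between 10 and 30.
Keeping only sets containing 1.
Enumerating: {1,2,4,9}, {1,2,5,8}, {1,2,6,7}, {1,3,4,8}, {1,3,5,7}, {1,4,5,6}.

6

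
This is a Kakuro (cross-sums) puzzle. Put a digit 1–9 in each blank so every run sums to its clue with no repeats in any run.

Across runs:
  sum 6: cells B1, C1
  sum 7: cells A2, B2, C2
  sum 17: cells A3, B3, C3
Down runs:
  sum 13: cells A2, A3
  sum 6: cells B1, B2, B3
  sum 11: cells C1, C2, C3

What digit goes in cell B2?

7 in 3 cells must be {1,2,4}; 6 in 3 cells must be {1,2,3}.
Only 4 fits A2 under both its across sum 7 and down sum 13.
A3 = 13 − 4 = 9 completes the 13 down.
Nothing is forced directly, so branch on B1, whose candidates are 1 or 2. If B1 = 1: that forces C1 = 5, B2 = 2, after which C2 would have to be in {1} for the 7 across but in {2,4} for the 11 down — contradiction. So B1 = 2.
C1 = 6 − 2 = 4 completes the 6 across.
B2 = 1: the only remaining digit allowed by both the 7 across and the 6 down.

1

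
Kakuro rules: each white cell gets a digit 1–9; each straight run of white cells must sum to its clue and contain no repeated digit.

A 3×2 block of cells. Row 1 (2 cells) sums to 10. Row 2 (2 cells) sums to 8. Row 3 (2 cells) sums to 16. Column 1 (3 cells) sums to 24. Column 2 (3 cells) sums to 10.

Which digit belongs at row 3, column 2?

16 in 2 cells must be {7,9}; 24 in 3 cells must be {7,8,9}.
The 8 across and the 24 down share only 7, so (2,1) = 7.
(2,2) = 8 − 7 = 1 completes the 8 across.
Given what's placed, (3,1) must be 9 to fit the 16 across and 24 down.
(3,2) = 16 − 9 = 7 completes the 16 across.
(1,1) = 24 − 16 = 8 completes the 24 down.
(1,2) = 10 − 8 = 2 completes the 10 across.

7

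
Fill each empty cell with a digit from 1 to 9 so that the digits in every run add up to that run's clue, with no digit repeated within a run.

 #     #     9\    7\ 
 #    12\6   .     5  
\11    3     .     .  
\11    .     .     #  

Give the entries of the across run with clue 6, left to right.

1, 5

R1C2 = 6 − 5 = 1 completes the 6 across.
R2C3 = 7 − 5 = 2 completes the 7 down.
R3C1 = 12 − 3 = 9 completes the 12 down.
R3C2 = 11 − 9 = 2 completes the 11 across.
R2C2 = 11 − 5 = 6 completes the 11 across.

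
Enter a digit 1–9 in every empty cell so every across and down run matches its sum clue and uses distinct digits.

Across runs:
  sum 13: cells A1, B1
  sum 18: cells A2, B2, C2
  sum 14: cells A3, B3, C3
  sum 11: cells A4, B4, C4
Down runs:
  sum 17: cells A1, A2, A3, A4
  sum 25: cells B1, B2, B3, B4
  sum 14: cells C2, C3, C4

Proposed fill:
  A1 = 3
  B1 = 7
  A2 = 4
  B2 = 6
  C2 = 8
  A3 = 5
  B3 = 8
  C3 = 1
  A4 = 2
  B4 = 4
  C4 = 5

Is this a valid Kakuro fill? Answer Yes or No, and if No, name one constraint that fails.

No — the across run A1–B1 sums to 10, not 13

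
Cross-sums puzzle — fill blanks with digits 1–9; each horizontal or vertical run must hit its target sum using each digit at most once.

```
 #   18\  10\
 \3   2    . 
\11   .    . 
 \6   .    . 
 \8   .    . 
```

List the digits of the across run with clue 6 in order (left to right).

3 in 2 cells must be {1,2}; 10 in 4 cells must be {1,2,3,4}.
R1C2 = 3 − 2 = 1 completes the 3 across.
Nothing is forced directly, so branch on R3C2, whose candidates are 2 or 4. If R3C2 = 4: then R3C1 would have to be in {2} for the 6 across but in {1,3,4,5,6,7,8,9} for the 18 down — contradiction. So R3C2 = 2.
R3C1 = 6 − 2 = 4 completes the 6 across.
R4C2 = 3: the only remaining digit allowed by both the 8 across and the 10 down.
R2C2 = 10 − 6 = 4 completes the 10 down.
R4C1 = 8 − 3 = 5 completes the 8 across.
R2C1 = 11 − 4 = 7 completes the 11 across.

4 2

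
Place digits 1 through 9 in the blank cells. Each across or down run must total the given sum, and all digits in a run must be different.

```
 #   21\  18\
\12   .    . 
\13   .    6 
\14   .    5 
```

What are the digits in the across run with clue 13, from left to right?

R1C2 = 18 − 11 = 7 completes the 18 down.
R2C1 = 13 − 6 = 7 completes the 13 across.
R3C1 = 14 − 5 = 9 completes the 14 across.
R1C1 = 12 − 7 = 5 completes the 12 across.

7, 6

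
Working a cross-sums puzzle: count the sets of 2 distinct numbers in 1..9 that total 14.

2 distinct digits from 1–9 sum between 3 and 17.
Enumerating: {5,9}, {6,8}.

2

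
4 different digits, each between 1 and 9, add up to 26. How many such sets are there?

5

4 distinct digits from 1–9 sum between 10 and 30.
Enumerating: {2,7,8,9}, {3,6,8,9}, {4,5,8,9}, {4,6,7,9}, {5,6,7,8}.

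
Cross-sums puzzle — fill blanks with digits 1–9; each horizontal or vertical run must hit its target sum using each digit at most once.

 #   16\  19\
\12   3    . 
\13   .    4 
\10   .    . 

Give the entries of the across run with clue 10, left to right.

4, 6

R1C2 = 12 − 3 = 9 completes the 12 across.
R2C1 = 13 − 4 = 9 completes the 13 across.
R3C1 = 16 − 12 = 4 completes the 16 down.
R3C2 = 10 − 4 = 6 completes the 10 across.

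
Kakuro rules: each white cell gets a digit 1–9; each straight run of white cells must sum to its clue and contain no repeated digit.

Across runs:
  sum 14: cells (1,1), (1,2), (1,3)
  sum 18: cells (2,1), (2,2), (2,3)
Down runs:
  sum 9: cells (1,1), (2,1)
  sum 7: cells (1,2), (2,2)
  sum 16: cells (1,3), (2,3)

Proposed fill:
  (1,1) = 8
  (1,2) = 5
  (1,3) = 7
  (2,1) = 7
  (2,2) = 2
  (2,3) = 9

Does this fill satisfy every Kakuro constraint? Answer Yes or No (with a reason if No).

No — the across run (1,1)–(1,3) sums to 20, not 14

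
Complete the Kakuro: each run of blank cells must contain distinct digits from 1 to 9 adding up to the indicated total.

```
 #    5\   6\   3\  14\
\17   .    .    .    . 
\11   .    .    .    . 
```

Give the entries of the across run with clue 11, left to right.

11 in 4 cells must be {1,2,3,5}; 3 in 2 cells must be {1,2}.
Only 5 fits R2C4 under both its across sum 11 and down sum 14.
R1C4 = 14 − 5 = 9 completes the 14 down.
Nothing is forced directly, so branch on R1C3, whose candidates are 1 or 2. If R1C3 = 2: that forces R1C1 = 1, R1C2 = 5, after which R2C1 would have to be in {1,2,3} for the 11 across but in {4} for the 5 down — contradiction. So R1C3 = 1.
R2C3 = 3 − 1 = 2 completes the 3 down.
R2C2 = 1: the only remaining digit allowed by both the 11 across and the 6 down.
R1C2 = 6 − 1 = 5 completes the 6 down.
R2C1 = 11 − 8 = 3 completes the 11 across.

3, 1, 2, 5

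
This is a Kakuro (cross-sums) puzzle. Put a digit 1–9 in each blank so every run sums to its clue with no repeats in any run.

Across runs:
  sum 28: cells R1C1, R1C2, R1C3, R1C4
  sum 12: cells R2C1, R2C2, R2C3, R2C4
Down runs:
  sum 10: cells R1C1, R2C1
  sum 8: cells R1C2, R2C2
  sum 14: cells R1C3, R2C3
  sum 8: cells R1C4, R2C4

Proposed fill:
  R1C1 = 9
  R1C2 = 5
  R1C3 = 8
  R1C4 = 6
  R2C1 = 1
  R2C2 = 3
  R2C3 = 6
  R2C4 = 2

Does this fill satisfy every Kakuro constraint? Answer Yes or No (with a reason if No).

Across: 9+5+8+6=28; 1+3+6+2=12. Down: 9+1=10; 5+3=8; 8+6=14; 6+2=8. No digit repeats within any run.

Yes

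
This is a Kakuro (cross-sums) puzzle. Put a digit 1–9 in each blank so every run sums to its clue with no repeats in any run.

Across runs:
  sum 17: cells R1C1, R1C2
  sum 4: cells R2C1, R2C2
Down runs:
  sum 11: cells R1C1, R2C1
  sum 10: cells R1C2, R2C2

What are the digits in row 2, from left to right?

3 1

17 in 2 cells must be {8,9}; 4 in 2 cells must be {1,3}.
The 4 across and the 11 down share only 3, so R2C1 = 3.
R2C2 = 4 − 3 = 1 completes the 4 across.
R1C1 = 11 − 3 = 8 completes the 11 down.
R1C2 = 17 − 8 = 9 completes the 17 across.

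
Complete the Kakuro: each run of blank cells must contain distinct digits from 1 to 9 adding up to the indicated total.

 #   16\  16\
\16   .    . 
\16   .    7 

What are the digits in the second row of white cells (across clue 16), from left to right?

16 in 2 cells must be {7,9}.
R1C2 = 16 − 7 = 9 completes the 16 down.
R2C1 = 16 − 7 = 9 completes the 16 across.
R1C1 = 16 − 9 = 7 completes the 16 across.

9 7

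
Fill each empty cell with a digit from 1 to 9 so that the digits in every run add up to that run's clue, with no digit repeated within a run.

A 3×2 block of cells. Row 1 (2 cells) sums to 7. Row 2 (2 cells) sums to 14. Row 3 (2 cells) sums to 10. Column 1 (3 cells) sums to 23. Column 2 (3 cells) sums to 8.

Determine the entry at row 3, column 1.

8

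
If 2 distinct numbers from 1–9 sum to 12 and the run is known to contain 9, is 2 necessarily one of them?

No

The only way to make 12 from 2 distinct digits under that restriction is {3,9}, which does not contain 2.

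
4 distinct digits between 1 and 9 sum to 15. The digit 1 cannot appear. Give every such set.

{2,3,4,6}

4 distinct digits from 1–9 sum between 10 and 30.
Dropping sets that contain 1.
Only one set works: {2,3,4,6}.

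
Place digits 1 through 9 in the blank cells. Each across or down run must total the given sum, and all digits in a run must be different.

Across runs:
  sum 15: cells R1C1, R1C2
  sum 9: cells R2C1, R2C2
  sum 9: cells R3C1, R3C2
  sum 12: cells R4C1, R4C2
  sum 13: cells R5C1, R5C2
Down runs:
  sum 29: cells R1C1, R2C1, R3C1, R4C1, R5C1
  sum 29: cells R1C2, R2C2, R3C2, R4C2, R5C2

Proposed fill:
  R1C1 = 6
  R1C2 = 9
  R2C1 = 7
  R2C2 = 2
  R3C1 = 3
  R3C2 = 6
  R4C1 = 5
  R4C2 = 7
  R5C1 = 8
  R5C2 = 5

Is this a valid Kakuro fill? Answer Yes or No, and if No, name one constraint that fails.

Across: 6+9=15; 7+2=9; 3+6=9; 5+7=12; 8+5=13. Down: 6+7+3+5+8=29; 9+2+6+7+5=29. No digit repeats within any run.

Yes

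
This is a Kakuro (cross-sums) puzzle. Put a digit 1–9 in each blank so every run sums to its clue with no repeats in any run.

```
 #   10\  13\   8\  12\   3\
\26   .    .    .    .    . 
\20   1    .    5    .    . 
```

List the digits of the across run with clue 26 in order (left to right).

9, 5, 3, 8, 1

3 in 2 cells must be {1,2}.
R1C1 = 10 − 1 = 9 completes the 10 down.
R1C3 = 8 − 5 = 3 completes the 8 down.
R2C5 = 2: the only remaining digit allowed by both the 20 across and the 3 down.
R1C5 = 3 − 2 = 1 completes the 3 down.
Nothing is forced directly, so branch on R2C2, whose candidates are 4 or 8 or 9. If R2C2 = 4: then R1C2 would have to be in {5,6,7,8} for the 26 across but in {9} for the 13 down — contradiction. If R2C2 = 9: then R1C2 would have to be in {5,6,7,8} for the 26 across but in {4} for the 13 down — contradiction. So R2C2 = 8.
R1C2 = 13 − 8 = 5 completes the 13 down.
R1C4 = 26 − 18 = 8 completes the 26 across.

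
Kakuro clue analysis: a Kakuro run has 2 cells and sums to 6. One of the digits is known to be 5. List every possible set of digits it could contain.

2 distinct digits from 1–9 sum between 3 and 17.
Keeping only sets containing 5.
Only one set works: {1,5}.

{1,5}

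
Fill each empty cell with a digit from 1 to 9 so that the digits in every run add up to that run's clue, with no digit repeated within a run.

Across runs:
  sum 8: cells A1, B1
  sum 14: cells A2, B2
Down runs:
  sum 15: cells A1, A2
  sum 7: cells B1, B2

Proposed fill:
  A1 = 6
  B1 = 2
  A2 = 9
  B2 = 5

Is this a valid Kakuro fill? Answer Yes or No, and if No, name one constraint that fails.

Yes

Across: 6+2=8; 9+5=14. Down: 6+9=15; 2+5=7. No digit repeats within any run.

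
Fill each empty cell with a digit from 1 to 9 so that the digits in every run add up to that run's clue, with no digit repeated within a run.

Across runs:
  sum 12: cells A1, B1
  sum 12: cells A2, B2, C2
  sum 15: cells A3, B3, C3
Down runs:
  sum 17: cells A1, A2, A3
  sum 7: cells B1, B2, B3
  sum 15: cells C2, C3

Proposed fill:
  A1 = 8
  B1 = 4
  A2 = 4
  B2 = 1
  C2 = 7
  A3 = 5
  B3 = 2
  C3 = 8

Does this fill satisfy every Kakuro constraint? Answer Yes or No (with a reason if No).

Yes

Across: 8+4=12; 4+1+7=12; 5+2+8=15. Down: 8+4+5=17; 4+1+2=7; 7+8=15. No digit repeats within any run.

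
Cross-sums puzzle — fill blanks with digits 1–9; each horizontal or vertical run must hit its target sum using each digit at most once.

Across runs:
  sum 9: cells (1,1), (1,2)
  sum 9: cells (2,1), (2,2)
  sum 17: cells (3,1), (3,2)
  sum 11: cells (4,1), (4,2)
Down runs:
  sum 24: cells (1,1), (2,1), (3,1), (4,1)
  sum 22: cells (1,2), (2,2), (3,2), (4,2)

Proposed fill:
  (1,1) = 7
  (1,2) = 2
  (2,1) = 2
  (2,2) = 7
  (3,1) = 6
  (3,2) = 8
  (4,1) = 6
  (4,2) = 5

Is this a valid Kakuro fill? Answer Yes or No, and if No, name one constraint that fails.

No — the down run (1,1)–(4,1) sums to 21, not 24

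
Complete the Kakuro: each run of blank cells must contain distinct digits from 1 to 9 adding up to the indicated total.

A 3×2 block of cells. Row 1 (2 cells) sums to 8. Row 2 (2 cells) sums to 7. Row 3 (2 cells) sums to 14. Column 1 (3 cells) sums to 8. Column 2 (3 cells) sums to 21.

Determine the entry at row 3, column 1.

The 14 across and the 8 down share only 5, so (3,1) = 5.
(3,2) = 14 − 5 = 9 completes the 14 across.
Nothing is forced directly, so branch on (1,1), whose candidates are 1 or 2. If (1,1) = 2: then (1,2) would have to be in {6} for the 8 across but in {4,5,7,8} for the 21 down — contradiction. So (1,1) = 1.
(1,2) = 8 − 1 = 7 completes the 8 across.
(2,1) = 8 − 6 = 2 completes the 8 down.
(2,2) = 7 − 2 = 5 completes the 7 across.

5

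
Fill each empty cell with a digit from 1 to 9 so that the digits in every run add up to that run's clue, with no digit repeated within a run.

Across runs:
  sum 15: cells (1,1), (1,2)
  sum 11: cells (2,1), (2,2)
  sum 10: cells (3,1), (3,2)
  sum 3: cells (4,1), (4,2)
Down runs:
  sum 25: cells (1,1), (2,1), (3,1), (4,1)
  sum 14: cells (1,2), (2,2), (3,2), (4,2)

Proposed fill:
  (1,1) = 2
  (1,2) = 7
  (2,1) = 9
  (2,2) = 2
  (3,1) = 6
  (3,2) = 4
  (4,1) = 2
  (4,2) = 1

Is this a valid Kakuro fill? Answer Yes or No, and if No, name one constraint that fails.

No — the across run (1,1)–(1,2) sums to 9, not 15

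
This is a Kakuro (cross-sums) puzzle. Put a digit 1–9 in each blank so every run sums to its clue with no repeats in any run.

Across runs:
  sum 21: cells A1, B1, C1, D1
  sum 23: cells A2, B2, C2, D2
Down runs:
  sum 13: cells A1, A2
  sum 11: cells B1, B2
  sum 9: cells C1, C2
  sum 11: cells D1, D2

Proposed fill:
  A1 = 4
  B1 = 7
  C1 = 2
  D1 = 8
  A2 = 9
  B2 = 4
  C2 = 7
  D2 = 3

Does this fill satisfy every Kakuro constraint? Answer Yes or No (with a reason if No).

Yes

Across: 4+7+2+8=21; 9+4+7+3=23. Down: 4+9=13; 7+4=11; 2+7=9; 8+3=11. No digit repeats within any run.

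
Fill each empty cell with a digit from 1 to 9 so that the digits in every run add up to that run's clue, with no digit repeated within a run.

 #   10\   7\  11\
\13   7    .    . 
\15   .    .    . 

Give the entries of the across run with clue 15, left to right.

3 5 7

R2C1 = 10 − 7 = 3 completes the 10 down.
Nothing is forced directly, so branch on R2C2, whose candidates are 4 or 5. If R2C2 = 4: then R1C2 would have to be in {1,2,4,5} for the 13 across but in {3} for the 7 down — contradiction. So R2C2 = 5.
R1C2 = 7 − 5 = 2 completes the 7 down.
R1C3 = 13 − 9 = 4 completes the 13 across.
R2C3 = 15 − 8 = 7 completes the 15 across.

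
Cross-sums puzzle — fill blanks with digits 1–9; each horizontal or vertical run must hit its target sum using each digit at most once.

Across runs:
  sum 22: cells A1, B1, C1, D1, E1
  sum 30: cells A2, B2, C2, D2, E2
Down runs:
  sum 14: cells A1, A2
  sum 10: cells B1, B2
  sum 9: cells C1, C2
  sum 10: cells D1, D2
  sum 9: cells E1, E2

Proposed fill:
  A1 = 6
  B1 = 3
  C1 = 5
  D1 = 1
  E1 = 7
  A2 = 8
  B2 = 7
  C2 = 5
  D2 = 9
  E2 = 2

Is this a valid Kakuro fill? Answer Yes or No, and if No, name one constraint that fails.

No — the down run C1–C2 sums to 10, not 9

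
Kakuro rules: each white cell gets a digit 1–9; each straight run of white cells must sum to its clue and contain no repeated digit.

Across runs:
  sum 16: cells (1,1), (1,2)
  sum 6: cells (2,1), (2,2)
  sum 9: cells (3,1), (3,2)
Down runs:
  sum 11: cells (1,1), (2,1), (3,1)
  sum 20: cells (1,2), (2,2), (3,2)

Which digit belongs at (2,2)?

5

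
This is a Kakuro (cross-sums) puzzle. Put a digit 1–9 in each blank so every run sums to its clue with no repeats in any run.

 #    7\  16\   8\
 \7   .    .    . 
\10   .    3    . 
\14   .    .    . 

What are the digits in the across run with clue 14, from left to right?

4, 9, 1

7 in 3 cells must be {1,2,4}.
R1C2 = 4: the only remaining digit allowed by both the 7 across and the 16 down.
R3C2 = 16 − 7 = 9 completes the 16 down.
No cell is forced outright now. R1C1 can only be 1 or 2 (the digits allowed by both its 7 across and its 7 down). If R1C1 = 2: that forces R1C3 = 1, R2C1 = 1, after which R2C3 would have to be in {6} for the 10 across but in {2,3,4,5} for the 8 down — contradiction. So R1C1 = 1.
R1C3 = 7 − 5 = 2 completes the 7 across.
Given what's placed, R2C1 must be 2 to fit the 10 across and 7 down.
R2C3 = 10 − 5 = 5 completes the 10 across.
R3C1 = 7 − 3 = 4 completes the 7 down.
R3C3 = 14 − 13 = 1 completes the 14 across.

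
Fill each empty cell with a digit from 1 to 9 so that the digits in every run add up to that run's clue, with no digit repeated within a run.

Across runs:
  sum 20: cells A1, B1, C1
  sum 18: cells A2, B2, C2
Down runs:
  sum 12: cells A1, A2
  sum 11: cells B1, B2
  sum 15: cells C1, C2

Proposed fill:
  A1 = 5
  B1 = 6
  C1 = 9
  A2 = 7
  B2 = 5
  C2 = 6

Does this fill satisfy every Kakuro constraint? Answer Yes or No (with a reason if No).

Across: 5+6+9=20; 7+5+6=18. Down: 5+7=12; 6+5=11; 9+6=15. No digit repeats within any run.

Yes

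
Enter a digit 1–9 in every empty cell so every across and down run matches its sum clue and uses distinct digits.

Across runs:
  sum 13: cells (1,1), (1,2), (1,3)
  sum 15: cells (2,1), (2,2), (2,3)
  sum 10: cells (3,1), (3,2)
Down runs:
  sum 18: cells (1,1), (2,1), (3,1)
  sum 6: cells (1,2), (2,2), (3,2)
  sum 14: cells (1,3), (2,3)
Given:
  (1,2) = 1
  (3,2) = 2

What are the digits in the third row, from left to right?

8 2

6 in 3 cells must be {1,2,3}.
(2,2) = 6 − 3 = 3 completes the 6 down.
(3,1) = 10 − 2 = 8 completes the 10 across.
No cell is forced outright now. (2,1) can only be 4 or 7 (the digits allowed by both its 15 across and its 18 down). If (2,1) = 4: then (1,1) would have to be in {3,4,5,7,8,9} for the 13 across but in {6} for the 18 down — contradiction. So (2,1) = 7.
(1,1) = 18 − 15 = 3 completes the 18 down.
(1,3) = 13 − 4 = 9 completes the 13 across.
(2,3) = 15 − 10 = 5 completes the 15 across.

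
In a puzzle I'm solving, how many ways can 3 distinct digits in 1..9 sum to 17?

3 distinct digits from 1–9 sum between 6 and 24.

7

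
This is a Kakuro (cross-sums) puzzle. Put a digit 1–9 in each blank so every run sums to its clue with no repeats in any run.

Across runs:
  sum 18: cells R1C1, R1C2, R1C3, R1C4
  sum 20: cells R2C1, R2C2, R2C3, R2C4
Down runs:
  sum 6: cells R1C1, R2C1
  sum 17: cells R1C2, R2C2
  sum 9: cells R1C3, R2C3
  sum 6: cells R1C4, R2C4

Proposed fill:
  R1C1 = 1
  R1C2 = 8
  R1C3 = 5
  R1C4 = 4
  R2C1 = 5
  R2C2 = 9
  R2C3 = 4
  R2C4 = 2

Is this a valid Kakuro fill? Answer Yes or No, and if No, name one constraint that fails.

Yes

Across: 1+8+5+4=18; 5+9+4+2=20. Down: 1+5=6; 8+9=17; 5+4=9; 4+2=6. No digit repeats within any run.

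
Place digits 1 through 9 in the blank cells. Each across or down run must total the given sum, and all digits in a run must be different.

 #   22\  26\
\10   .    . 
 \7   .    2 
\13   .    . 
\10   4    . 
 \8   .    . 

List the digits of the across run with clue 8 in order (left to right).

3, 5

R2C1 = 7 − 2 = 5 completes the 7 across.
R4C2 = 10 − 4 = 6 completes the 10 across.
No cell is forced outright now. R3C1 can only be 8 or 9 (the digits allowed by both its 13 across and its 22 down). If R3C1 = 8: that forces R3C2 = 5, after which R5C2 would have to be in {1,2,3,5,6,7} for the 8 across but in {4,9} for the 26 down — contradiction. So R3C1 = 9.
R3C2 = 13 − 9 = 4 completes the 13 across.
Given what's placed, R5C2 must be 5 to fit the 8 across and 26 down.
R1C2 = 26 − 17 = 9 completes the 26 down.
R5C1 = 8 − 5 = 3 completes the 8 across.
R1C1 = 10 − 9 = 1 completes the 10 across.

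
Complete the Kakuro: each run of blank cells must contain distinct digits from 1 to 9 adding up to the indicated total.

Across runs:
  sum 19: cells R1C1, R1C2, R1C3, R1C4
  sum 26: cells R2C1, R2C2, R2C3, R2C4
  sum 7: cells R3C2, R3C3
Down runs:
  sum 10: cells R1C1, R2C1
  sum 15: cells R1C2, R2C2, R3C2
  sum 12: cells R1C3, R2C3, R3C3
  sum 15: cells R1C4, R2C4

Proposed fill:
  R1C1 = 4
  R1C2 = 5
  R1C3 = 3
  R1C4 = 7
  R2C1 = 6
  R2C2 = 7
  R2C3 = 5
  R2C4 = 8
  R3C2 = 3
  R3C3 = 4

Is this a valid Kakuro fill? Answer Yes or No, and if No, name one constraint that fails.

Yes

Across: 4+5+3+7=19; 6+7+5+8=26; 3+4=7. Down: 4+6=10; 5+7+3=15; 3+5+4=12; 7+8=15. No digit repeats within any run.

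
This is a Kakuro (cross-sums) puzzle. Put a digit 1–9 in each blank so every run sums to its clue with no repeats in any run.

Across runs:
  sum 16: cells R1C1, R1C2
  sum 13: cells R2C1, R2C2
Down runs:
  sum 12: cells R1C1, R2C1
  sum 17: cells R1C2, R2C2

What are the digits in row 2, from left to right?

16 in 2 cells must be {7,9}; 17 in 2 cells must be {8,9}.
The 16 across and the 17 down share only 9, so R1C2 = 9.
R2C2 = 17 − 9 = 8 completes the 17 down.
R1C1 = 16 − 9 = 7 completes the 16 across.
R2C1 = 13 − 8 = 5 completes the 13 across.

5 8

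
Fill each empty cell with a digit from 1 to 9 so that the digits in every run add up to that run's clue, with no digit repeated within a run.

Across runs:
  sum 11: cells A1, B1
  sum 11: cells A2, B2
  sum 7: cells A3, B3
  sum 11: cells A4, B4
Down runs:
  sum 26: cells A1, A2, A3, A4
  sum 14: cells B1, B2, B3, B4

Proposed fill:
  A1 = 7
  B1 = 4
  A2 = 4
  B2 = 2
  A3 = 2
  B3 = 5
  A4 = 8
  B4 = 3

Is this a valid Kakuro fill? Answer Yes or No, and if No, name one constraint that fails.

No — the down run A1–A4 sums to 21, not 26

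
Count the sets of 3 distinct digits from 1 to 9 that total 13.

7

3 distinct digits from 1–9 sum between 6 and 24.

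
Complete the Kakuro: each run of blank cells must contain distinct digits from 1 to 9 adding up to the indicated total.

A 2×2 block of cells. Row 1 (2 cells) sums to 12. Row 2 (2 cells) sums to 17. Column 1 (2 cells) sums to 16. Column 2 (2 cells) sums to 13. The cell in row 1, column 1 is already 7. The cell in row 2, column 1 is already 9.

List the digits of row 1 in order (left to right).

17 in 2 cells must be {8,9}; 16 in 2 cells must be {7,9}.
(1,2) = 12 − 7 = 5 completes the 12 across.
(2,2) = 17 − 9 = 8 completes the 17 across.

7, 5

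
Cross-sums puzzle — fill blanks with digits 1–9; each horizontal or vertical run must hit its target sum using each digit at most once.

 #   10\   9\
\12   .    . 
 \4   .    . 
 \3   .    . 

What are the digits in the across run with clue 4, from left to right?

1, 3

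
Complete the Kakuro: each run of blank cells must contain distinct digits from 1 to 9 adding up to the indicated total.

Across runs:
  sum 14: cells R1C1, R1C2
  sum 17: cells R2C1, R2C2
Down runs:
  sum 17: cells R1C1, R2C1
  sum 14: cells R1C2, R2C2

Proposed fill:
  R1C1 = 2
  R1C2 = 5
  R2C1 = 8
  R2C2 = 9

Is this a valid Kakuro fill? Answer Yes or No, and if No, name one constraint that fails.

No — the across run R1C1–R1C2 sums to 7, not 14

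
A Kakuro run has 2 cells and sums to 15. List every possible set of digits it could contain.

{6,9}; {7,8}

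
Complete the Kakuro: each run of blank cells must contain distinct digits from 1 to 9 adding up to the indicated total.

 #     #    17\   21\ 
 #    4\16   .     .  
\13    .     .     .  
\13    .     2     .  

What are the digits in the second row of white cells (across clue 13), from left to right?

16 in 2 cells must be {7,9}; 4 in 2 cells must be {1,3}.
Given what's placed, R3C1 must be 3 to fit the 13 across and 4 down.
R3C3 = 13 − 5 = 8 completes the 13 across.
R2C1 = 4 − 3 = 1 completes the 4 down.
Nothing is forced directly, so branch on R1C2, whose candidates are 7 or 9. If R1C2 = 9: that forces R1C3 = 7, after which R2C2 would have to be in {3,4,5,7,8,9} for the 13 across but in {6} for the 17 down — contradiction. So R1C2 = 7.
R1C3 = 16 − 7 = 9 completes the 16 across.
R2C2 = 17 − 9 = 8 completes the 17 down.
R2C3 = 13 − 9 = 4 completes the 13 across.

1, 8, 4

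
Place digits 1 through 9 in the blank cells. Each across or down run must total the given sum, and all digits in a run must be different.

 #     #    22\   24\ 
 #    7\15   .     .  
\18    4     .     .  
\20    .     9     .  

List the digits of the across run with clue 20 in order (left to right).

3 9 8

24 in 3 cells must be {7,8,9}.
R3C1 = 7 − 4 = 3 completes the 7 down.
R3C3 = 20 − 12 = 8 completes the 20 across.
Given what's placed, R2C3 must be 9 to fit the 18 across and 24 down.
R1C3 = 24 − 17 = 7 completes the 24 down.
R2C2 = 18 − 13 = 5 completes the 18 across.
R1C2 = 15 − 7 = 8 completes the 15 across.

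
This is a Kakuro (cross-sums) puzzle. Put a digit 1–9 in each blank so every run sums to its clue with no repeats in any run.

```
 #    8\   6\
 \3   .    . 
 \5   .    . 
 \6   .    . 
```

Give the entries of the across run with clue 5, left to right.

2, 3

3 in 2 cells must be {1,2}; 6 in 3 cells must be {1,2,3}.
Nothing is forced directly, so branch on R1C1, whose candidates are 1 or 2. If R1C1 = 2: that forces R1C2 = 1, R2C1 = 1, after which R2C2 would have to be in {4} for the 5 across but in {2,3} for the 6 down — contradiction. So R1C1 = 1.
R1C2 = 3 − 1 = 2 completes the 3 across.
Given what's placed, R3C2 must be 1 to fit the 6 across and 6 down.
R2C2 = 6 − 3 = 3 completes the 6 down.
R3C1 = 6 − 1 = 5 completes the 6 across.
R2C1 = 5 − 3 = 2 completes the 5 across.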